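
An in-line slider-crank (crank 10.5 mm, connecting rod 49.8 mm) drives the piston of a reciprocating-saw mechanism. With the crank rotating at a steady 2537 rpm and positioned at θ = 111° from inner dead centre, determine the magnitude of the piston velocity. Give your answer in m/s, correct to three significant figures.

2.40

ω = 2π·2537/60 = 265.7 rad/s
For an in-line slider-crank, x = r cosθ + √(L² − r² sin²θ), so v = −rω sinθ·[1 + r cosθ/√(L² − r² sin²θ)].
With r = 0.0105 m, L = 0.0498 m, θ = 111°: √(L² − r² sin²θ) = 0.048826 m.
v = −0.0105·265.7·0.93358·[1 + 0.0105·-0.35837/0.048826] = -2.4036 m/s.
|v| = 2.4036 m/s.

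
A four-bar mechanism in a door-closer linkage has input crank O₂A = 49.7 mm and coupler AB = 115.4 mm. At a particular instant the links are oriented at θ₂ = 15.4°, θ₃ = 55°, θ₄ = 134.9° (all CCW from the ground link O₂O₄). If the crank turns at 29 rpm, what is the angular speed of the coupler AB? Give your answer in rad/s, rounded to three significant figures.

ω₂ = 3.037 rad/s (from 29 rpm).
Differentiating the loop-closure r₂e^{iθ₂}+r₃e^{iθ₃}=r₁+r₄e^{iθ₄} gives r₂ω₂e^{iθ₂}+r₃ω₃e^{iθ₃}=r₄ω₄e^{iθ₄}.
Eliminating the other unknown: ω₃ = r₂ω₂ sin(θ₄−θ₂) / [r₃ sin(θ₃−θ₄)].
Numerator sine = +0.87036; denominator sine = -0.98450.
Result = 0.0497·3.037·(+0.87036) / (0.1154·(-0.98450)) = -1.1563 rad/s; magnitude 1.1563 rad/s.

1.16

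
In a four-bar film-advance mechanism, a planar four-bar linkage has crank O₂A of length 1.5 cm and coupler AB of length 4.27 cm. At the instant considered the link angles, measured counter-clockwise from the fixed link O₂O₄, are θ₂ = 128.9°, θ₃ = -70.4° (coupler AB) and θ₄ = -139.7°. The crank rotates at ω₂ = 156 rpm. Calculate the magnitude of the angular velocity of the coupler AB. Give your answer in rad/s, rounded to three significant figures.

ω₂ = 16.34 rad/s (from 156 rpm).
Differentiating the loop-closure r₂e^{iθ₂}+r₃e^{iθ₃}=r₁+r₄e^{iθ₄} gives r₂ω₂e^{iθ₂}+r₃ω₃e^{iθ₃}=r₄ω₄e^{iθ₄}.
Eliminating the other unknown: ω₃ = r₂ω₂ sin(θ₄−θ₂) / [r₃ sin(θ₃−θ₄)].
Numerator sine = +0.99970; denominator sine = +0.93544.
Result = 0.015·16.34·(+0.99970) / (0.0427·(+0.93544)) = +6.1329 rad/s; magnitude 6.1329 rad/s.

6.13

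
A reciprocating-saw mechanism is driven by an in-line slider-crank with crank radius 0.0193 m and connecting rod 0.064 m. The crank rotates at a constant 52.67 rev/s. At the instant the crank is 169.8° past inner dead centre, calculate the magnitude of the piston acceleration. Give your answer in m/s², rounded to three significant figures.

ω = 2π·52.7 = 330.9 rad/s
x(θ) = r cosθ + √(L² − r² sin²θ); with ω constant, a = ω²·d²x/dθ².
d²x/dθ² = −r cosθ − r²(cos2θ)/√u − r⁴ sin²2θ/(4u^{3/2}),  u = L² − r² sin²θ = 0.00408432 m².
Substituting r = 0.0193 m, L = 0.064 m, θ = 169.8°: d²x/dθ² = +0.013516 m.
a = ω²·d²x/dθ² = (330.9)²·(+0.013516) = +1480.2 m/s²;  |a| = 1480.2 m/s².

1480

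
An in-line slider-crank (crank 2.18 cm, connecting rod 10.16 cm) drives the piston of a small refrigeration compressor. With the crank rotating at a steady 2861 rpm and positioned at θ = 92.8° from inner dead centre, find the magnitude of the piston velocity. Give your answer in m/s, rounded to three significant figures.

6.45

ω = 2π·2861/60 = 299.6 rad/s
For an in-line slider-crank, x = r cosθ + √(L² − r² sin²θ), so v = −rω sinθ·[1 + r cosθ/√(L² − r² sin²θ)].
With r = 0.0218 m, L = 0.1016 m, θ = 92.8°: √(L² − r² sin²θ) = 0.099239 m.
v = −0.0218·299.6·0.99881·[1 + 0.0218·-0.04885/0.099239] = -6.4535 m/s.
|v| = 6.4535 m/s.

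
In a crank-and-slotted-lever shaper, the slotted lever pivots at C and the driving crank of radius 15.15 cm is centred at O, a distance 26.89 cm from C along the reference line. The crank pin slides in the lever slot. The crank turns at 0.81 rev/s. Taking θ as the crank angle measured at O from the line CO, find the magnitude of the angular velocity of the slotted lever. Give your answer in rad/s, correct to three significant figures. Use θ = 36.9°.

1.76

ω = 5.089 rad/s (from 0.81 rev/s).
Crank pin A relative to C: A = (d + r cosθ, r sinθ); lever angle φ = atan2(r sinθ, d + r cosθ).
Differentiating tanφ: φ̇ = rω(d cosθ + r)/(d² + r² + 2dr cosθ).
d² + r² + 2dr cosθ = |CA|² = 0.160415 m²;  d cosθ + r = +0.36654 m.
|ω_lever| = |0.1515·5.089·+0.36654| / 0.160415 = 1.7618 rad/s.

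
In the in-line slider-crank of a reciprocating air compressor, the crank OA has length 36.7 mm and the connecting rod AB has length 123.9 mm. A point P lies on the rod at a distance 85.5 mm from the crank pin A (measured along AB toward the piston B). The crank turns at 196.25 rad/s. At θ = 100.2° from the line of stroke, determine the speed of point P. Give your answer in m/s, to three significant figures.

ω = 196.2 rad/s.  Crank-pin speed |V_A| = rω = 7.2024 m/s, perpendicular to OA.
Rod angle: sinφ = −(r/L) sinθ ⇒ φ = -16.949°; ω_rod = −rω cosθ/√(L²−r²sin²θ) = +10.761 rad/s.
V_P = V_A + ω_rod × AP, with AP = 0.0855 m along the rod.
Components: V_Px = −rω sinθ − a·ω_rod·sinφ = -6.8203 m/s;  V_Py = rω cosθ + a·ω_rod·cosφ = -0.39529 m/s.
|V_P| = √(V_Px² + V_Py²) = 6.8318 m/s.

6.83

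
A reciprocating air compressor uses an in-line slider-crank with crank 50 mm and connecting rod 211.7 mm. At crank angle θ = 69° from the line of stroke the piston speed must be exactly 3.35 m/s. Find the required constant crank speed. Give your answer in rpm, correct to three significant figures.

For an in-line slider-crank, |v_piston| = rω|sinθ|·[1 + r cosθ/√(L² − r² sin²θ)].
With r = 0.05 m, L = 0.2117 m, θ = 69°: the bracketed kinematic factor |dx/dθ| = 0.05073 m.
ω = v/|dx/dθ| = 3.35/0.05073 = 66.036 rad/s.
N = 60ω/(2π) = 630.6 rpm.

631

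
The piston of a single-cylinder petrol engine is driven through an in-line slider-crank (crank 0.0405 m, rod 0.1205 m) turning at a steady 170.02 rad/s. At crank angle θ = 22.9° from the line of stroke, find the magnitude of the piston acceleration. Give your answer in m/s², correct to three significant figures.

ω = 170 rad/s
x(θ) = r cosθ + √(L² − r² sin²θ); with ω constant, a = ω²·d²x/dθ².
d²x/dθ² = −r cosθ − r²(cos2θ)/√u − r⁴ sin²2θ/(4u^{3/2}),  u = L² − r² sin²θ = 0.0142719 m².
Substituting r = 0.0405 m, L = 0.1205 m, θ = 22.9°: d²x/dθ² = -0.047083 m.
a = ω²·d²x/dθ² = (170)²·(-0.047083) = -1361 m/s²;  |a| = 1361 m/s².

1360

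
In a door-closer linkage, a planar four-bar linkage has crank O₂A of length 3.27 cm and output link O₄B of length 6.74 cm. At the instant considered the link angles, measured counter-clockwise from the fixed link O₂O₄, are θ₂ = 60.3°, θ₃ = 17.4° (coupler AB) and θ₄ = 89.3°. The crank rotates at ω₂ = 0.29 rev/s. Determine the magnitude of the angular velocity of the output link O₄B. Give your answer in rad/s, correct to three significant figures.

0.633

ω₂ = 1.822 rad/s (from 0.29 rev/s).
Differentiating the loop-closure r₂e^{iθ₂}+r₃e^{iθ₃}=r₁+r₄e^{iθ₄} gives r₂ω₂e^{iθ₂}+r₃ω₃e^{iθ₃}=r₄ω₄e^{iθ₄}.
Eliminating the other unknown: ω₄ = r₂ω₂ sin(θ₂−θ₃) / [r₄ sin(θ₄−θ₃)].
Numerator sine = +0.68072; denominator sine = +0.95052.
Result = 0.0327·1.822·(+0.68072) / (0.0674·(+0.95052)) = +0.6331 rad/s; magnitude 0.6331 rad/s.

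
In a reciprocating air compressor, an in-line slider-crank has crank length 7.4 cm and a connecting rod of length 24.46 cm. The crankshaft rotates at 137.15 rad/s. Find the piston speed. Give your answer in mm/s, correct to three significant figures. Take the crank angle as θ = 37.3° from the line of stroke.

ω = 137.2 rad/s
For an in-line slider-crank, x = r cosθ + √(L² − r² sin²θ), so v = −rω sinθ·[1 + r cosθ/√(L² − r² sin²θ)].
With r = 0.074 m, L = 0.2446 m, θ = 37.3°: √(L² − r² sin²θ) = 0.24045 m.
v = −0.074·137.2·0.60599·[1 + 0.074·0.79547/0.24045] = -7.6559 m/s.
|v| = 7.6559 m/s = 7655.9 mm/s.

7660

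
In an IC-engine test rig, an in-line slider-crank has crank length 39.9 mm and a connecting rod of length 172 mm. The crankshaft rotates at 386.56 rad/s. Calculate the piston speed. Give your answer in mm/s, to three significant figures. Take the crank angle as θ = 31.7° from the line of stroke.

ω = 386.6 rad/s
For an in-line slider-crank, x = r cosθ + √(L² − r² sin²θ), so v = −rω sinθ·[1 + r cosθ/√(L² − r² sin²θ)].
With r = 0.0399 m, L = 0.172 m, θ = 31.7°: √(L² − r² sin²θ) = 0.17072 m.
v = −0.0399·386.6·0.52547·[1 + 0.0399·0.85081/0.17072] = -9.7164 m/s.
|v| = 9.7164 m/s = 9716.4 mm/s.

9720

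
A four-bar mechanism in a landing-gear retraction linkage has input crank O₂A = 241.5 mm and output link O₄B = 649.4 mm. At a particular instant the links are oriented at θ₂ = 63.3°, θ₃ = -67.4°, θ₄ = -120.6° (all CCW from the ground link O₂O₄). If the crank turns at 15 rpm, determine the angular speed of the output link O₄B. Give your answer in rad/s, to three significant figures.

0.553

ω₂ = 1.571 rad/s (from 15 rpm).
Differentiating the loop-closure r₂e^{iθ₂}+r₃e^{iθ₃}=r₁+r₄e^{iθ₄} gives r₂ω₂e^{iθ₂}+r₃ω₃e^{iθ₃}=r₄ω₄e^{iθ₄}.
Eliminating the other unknown: ω₄ = r₂ω₂ sin(θ₂−θ₃) / [r₄ sin(θ₄−θ₃)].
Numerator sine = +0.75813; denominator sine = -0.80073.
Result = 0.2415·1.571·(+0.75813) / (0.6494·(-0.80073)) = -0.55308 rad/s; magnitude 0.55308 rad/s.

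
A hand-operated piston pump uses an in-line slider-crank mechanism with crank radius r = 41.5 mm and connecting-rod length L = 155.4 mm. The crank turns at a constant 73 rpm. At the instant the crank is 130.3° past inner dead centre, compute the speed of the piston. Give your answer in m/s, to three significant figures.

ω = 2π·73/60 = 7.645 rad/s
For an in-line slider-crank, x = r cosθ + √(L² − r² sin²θ), so v = −rω sinθ·[1 + r cosθ/√(L² − r² sin²θ)].
With r = 0.0415 m, L = 0.1554 m, θ = 130.3°: √(L² − r² sin²θ) = 0.15214 m.
v = −0.0415·7.645·0.76267·[1 + 0.0415·-0.64679/0.15214] = -0.19927 m/s.
|v| = 0.19927 m/s.

0.199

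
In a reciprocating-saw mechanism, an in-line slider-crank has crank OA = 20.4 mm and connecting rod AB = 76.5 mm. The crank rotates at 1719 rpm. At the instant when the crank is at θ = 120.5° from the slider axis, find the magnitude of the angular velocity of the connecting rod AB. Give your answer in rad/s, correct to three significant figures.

ω = 180 rad/s (converted from 1719 rpm).
The rod makes angle φ with the slider axis where L sinφ = r sinθ; differentiating, L cosφ·φ̇ = r ω cosθ.
L cosφ = √(L² − r² sin²θ) = 0.074453 m.
|ω_rod| = r ω |cosθ| / √(L² − r² sin²θ) = 0.0204·180·0.50754/0.074453 = 25.033 rad/s.

25.0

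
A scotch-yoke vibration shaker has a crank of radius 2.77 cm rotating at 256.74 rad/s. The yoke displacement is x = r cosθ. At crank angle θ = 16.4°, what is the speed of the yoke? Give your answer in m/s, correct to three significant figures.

ω = 256.7 rad/s
x = r cosθ ⇒ ẋ = −rω sinθ.
|v| = rω|sinθ| = 0.0277·256.7·|sin 16.4°| = 2.0079 m/s.

2.01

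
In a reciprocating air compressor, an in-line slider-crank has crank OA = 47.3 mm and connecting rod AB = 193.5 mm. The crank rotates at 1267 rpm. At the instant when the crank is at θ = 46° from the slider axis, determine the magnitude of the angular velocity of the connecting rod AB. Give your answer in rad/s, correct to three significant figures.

22.9

ω = 132.7 rad/s (converted from 1267 rpm).
The rod makes angle φ with the slider axis where L sinφ = r sinθ; differentiating, L cosφ·φ̇ = r ω cosθ.
L cosφ = √(L² − r² sin²θ) = 0.19049 m.
|ω_rod| = r ω |cosθ| / √(L² − r² sin²θ) = 0.0473·132.7·0.69466/0.19049 = 22.886 rad/s.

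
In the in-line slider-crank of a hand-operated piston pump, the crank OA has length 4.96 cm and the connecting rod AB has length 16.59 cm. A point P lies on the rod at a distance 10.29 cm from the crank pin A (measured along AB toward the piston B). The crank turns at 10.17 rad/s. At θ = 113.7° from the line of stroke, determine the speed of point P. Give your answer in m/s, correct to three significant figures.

0.433

ω = 10.17 rad/s.  Crank-pin speed |V_A| = rω = 0.50443 m/s, perpendicular to OA.
Rod angle: sinφ = −(r/L) sinθ ⇒ φ = -15.888°; ω_rod = −rω cosθ/√(L²−r²sin²θ) = +1.2707 rad/s.
V_P = V_A + ω_rod × AP, with AP = 0.1029 m along the rod.
Components: V_Px = −rω sinθ − a·ω_rod·sinφ = -0.42609 m/s;  V_Py = rω cosθ + a·ω_rod·cosφ = -0.076996 m/s.
|V_P| = √(V_Px² + V_Py²) = 0.43299 m/s.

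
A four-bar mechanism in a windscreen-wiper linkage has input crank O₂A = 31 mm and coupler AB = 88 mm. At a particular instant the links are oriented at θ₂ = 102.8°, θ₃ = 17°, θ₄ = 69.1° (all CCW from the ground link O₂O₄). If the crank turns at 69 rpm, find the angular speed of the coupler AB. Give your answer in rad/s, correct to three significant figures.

1.79

ω₂ = 7.226 rad/s (from 69 rpm).
Differentiating the loop-closure r₂e^{iθ₂}+r₃e^{iθ₃}=r₁+r₄e^{iθ₄} gives r₂ω₂e^{iθ₂}+r₃ω₃e^{iθ₃}=r₄ω₄e^{iθ₄}.
Eliminating the other unknown: ω₃ = r₂ω₂ sin(θ₄−θ₂) / [r₃ sin(θ₃−θ₄)].
Numerator sine = -0.55484; denominator sine = -0.78908.
Result = 0.031·7.226·(-0.55484) / (0.088·(-0.78908)) = +1.7898 rad/s; magnitude 1.7898 rad/s.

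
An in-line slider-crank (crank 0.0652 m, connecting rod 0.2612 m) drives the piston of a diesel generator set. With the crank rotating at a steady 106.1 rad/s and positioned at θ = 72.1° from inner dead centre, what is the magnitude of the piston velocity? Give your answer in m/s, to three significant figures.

7.10

ω = 106.1 rad/s
For an in-line slider-crank, x = r cosθ + √(L² − r² sin²θ), so v = −rω sinθ·[1 + r cosθ/√(L² − r² sin²θ)].
With r = 0.0652 m, L = 0.2612 m, θ = 72.1°: √(L² − r² sin²θ) = 0.25372 m.
v = −0.0652·106.1·0.95159·[1 + 0.0652·0.30736/0.25372] = -7.1028 m/s.
|v| = 7.1028 m/s.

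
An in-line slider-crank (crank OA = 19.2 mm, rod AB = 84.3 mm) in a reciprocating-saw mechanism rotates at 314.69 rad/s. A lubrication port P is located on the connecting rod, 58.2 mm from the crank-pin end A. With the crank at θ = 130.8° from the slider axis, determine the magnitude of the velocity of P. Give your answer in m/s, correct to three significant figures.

4.28

ω = 314.7 rad/s.  Crank-pin speed |V_A| = rω = 6.042 m/s, perpendicular to OA.
Rod angle: sinφ = −(r/L) sinθ ⇒ φ = -9.928°; ω_rod = −rω cosθ/√(L²−r²sin²θ) = +47.545 rad/s.
V_P = V_A + ω_rod × AP, with AP = 0.0582 m along the rod.
Components: V_Px = −rω sinθ − a·ω_rod·sinφ = -4.0967 m/s;  V_Py = rω cosθ + a·ω_rod·cosφ = -1.2223 m/s.
|V_P| = √(V_Px² + V_Py²) = 4.2752 m/s.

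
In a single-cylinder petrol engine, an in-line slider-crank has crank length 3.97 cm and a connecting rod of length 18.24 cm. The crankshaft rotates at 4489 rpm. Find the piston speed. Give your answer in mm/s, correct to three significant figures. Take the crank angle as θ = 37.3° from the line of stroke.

ω = 2π·4489/60 = 470.1 rad/s
For an in-line slider-crank, x = r cosθ + √(L² − r² sin²θ), so v = −rω sinθ·[1 + r cosθ/√(L² − r² sin²θ)].
With r = 0.0397 m, L = 0.1824 m, θ = 37.3°: √(L² − r² sin²θ) = 0.18081 m.
v = −0.0397·470.1·0.60599·[1 + 0.0397·0.79547/0.18081] = -13.285 m/s.
|v| = 13.285 m/s = 13285 mm/s.

13300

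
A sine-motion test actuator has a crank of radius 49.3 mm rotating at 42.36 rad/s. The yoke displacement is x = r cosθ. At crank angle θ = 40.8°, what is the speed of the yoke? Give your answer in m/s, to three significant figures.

ω = 42.36 rad/s
x = r cosθ ⇒ ẋ = −rω sinθ.
|v| = rω|sinθ| = 0.0493·42.36·|sin 40.8°| = 1.3646 m/s.

1.36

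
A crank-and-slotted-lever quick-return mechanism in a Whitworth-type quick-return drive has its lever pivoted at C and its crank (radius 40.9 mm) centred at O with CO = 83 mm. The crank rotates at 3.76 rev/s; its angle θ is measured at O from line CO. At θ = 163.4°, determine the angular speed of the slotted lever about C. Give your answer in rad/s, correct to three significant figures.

18.2

ω = 23.62 rad/s (from 3.76 rev/s).
Crank pin A relative to C: A = (d + r cosθ, r sinθ); lever angle φ = atan2(r sinθ, d + r cosθ).
Differentiating tanφ: φ̇ = rω(d cosθ + r)/(d² + r² + 2dr cosθ).
d² + r² + 2dr cosθ = |CA|² = 0.00205537 m²;  d cosθ + r = -0.038641 m.
|ω_lever| = |0.0409·23.62·-0.038641| / 0.00205537 = 18.165 rad/s.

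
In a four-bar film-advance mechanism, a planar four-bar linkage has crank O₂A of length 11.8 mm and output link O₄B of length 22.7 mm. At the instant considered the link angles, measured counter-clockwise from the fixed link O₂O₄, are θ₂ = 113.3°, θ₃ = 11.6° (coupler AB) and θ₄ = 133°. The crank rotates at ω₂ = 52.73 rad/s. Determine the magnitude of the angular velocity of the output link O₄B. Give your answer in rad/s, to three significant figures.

ω₂ = 52.73 rad/s
Differentiating the loop-closure r₂e^{iθ₂}+r₃e^{iθ₃}=r₁+r₄e^{iθ₄} gives r₂ω₂e^{iθ₂}+r₃ω₃e^{iθ₃}=r₄ω₄e^{iθ₄}.
Eliminating the other unknown: ω₄ = r₂ω₂ sin(θ₂−θ₃) / [r₄ sin(θ₄−θ₃)].
Numerator sine = +0.97922; denominator sine = +0.85355.
Result = 0.0118·52.73·(+0.97922) / (0.0227·(+0.85355)) = +31.446 rad/s; magnitude 31.446 rad/s.

31.4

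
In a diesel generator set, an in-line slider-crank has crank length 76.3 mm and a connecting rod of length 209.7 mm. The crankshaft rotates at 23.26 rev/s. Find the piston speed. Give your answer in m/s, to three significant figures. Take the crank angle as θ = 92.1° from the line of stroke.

11.0

ω = 2π·23.3 = 146.1 rad/s
For an in-line slider-crank, x = r cosθ + √(L² − r² sin²θ), so v = −rω sinθ·[1 + r cosθ/√(L² − r² sin²θ)].
With r = 0.0763 m, L = 0.2097 m, θ = 92.1°: √(L² − r² sin²θ) = 0.19535 m.
v = −0.0763·146.1·0.99933·[1 + 0.0763·-0.03664/0.19535] = -10.984 m/s.
|v| = 10.984 m/s.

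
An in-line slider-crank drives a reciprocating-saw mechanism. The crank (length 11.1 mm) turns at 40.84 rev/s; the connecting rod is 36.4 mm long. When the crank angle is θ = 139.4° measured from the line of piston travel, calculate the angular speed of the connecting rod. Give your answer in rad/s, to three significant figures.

60.6

ω = 256.6 rad/s (converted from 40.84 rev/s).
The rod makes angle φ with the slider axis where L sinφ = r sinθ; differentiating, L cosφ·φ̇ = r ω cosθ.
L cosφ = √(L² − r² sin²θ) = 0.035676 m.
|ω_rod| = r ω |cosθ| / √(L² − r² sin²θ) = 0.0111·256.6·0.75927/0.035676 = 60.619 rad/s.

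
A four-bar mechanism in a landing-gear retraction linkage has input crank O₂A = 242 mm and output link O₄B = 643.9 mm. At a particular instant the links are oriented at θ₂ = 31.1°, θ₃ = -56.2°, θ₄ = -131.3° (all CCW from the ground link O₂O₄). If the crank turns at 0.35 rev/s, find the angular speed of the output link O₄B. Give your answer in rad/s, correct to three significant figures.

0.854

ω₂ = 2.199 rad/s (from 0.35 rev/s).
Differentiating the loop-closure r₂e^{iθ₂}+r₃e^{iθ₃}=r₁+r₄e^{iθ₄} gives r₂ω₂e^{iθ₂}+r₃ω₃e^{iθ₃}=r₄ω₄e^{iθ₄}.
Eliminating the other unknown: ω₄ = r₂ω₂ sin(θ₂−θ₃) / [r₄ sin(θ₄−θ₃)].
Numerator sine = +0.99889; denominator sine = -0.96638.
Result = 0.242·2.199·(+0.99889) / (0.6439·(-0.96638)) = -0.85431 rad/s; magnitude 0.85431 rad/s.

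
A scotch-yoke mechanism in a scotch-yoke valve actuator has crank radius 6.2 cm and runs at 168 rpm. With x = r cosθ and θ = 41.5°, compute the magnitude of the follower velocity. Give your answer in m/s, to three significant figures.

0.723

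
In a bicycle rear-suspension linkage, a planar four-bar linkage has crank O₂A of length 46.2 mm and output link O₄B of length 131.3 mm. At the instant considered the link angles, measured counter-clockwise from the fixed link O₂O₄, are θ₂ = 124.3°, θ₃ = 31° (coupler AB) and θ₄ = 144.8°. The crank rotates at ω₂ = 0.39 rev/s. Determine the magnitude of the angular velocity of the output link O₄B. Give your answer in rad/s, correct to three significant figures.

ω₂ = 2.45 rad/s (from 0.39 rev/s).
Differentiating the loop-closure r₂e^{iθ₂}+r₃e^{iθ₃}=r₁+r₄e^{iθ₄} gives r₂ω₂e^{iθ₂}+r₃ω₃e^{iθ₃}=r₄ω₄e^{iθ₄}.
Eliminating the other unknown: ω₄ = r₂ω₂ sin(θ₂−θ₃) / [r₄ sin(θ₄−θ₃)].
Numerator sine = +0.99834; denominator sine = +0.91496.
Result = 0.0462·2.45·(+0.99834) / (0.1313·(+0.91496)) = +0.9408 rad/s; magnitude 0.9408 rad/s.

0.941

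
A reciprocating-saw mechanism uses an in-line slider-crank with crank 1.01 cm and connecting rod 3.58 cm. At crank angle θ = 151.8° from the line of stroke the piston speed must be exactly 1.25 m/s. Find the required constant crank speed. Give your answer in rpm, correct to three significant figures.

For an in-line slider-crank, |v_piston| = rω|sinθ|·[1 + r cosθ/√(L² − r² sin²θ)].
With r = 0.0101 m, L = 0.0358 m, θ = 151.8°: the bracketed kinematic factor |dx/dθ| = 0.0035754 m.
ω = v/|dx/dθ| = 1.25/0.0035754 = 349.61 rad/s.
N = 60ω/(2π) = 3338.5 rpm.

3340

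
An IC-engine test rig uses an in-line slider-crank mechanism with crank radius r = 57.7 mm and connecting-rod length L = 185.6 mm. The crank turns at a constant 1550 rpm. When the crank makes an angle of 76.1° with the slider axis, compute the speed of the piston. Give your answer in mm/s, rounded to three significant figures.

ω = 2π·1550/60 = 162.3 rad/s
For an in-line slider-crank, x = r cosθ + √(L² − r² sin²θ), so v = −rω sinθ·[1 + r cosθ/√(L² − r² sin²θ)].
With r = 0.0577 m, L = 0.1856 m, θ = 76.1°: √(L² − r² sin²θ) = 0.17695 m.
v = −0.0577·162.3·0.97072·[1 + 0.0577·0.24023/0.17695] = -9.8035 m/s.
|v| = 9.8035 m/s = 9803.5 mm/s.

9800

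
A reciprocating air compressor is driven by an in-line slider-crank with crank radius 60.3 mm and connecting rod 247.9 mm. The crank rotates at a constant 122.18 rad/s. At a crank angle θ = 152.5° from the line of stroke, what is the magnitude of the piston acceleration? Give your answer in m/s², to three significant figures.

670

ω = 122.2 rad/s
x(θ) = r cosθ + √(L² − r² sin²θ); with ω constant, a = ω²·d²x/dθ².
d²x/dθ² = −r cosθ − r²(cos2θ)/√u − r⁴ sin²2θ/(4u^{3/2}),  u = L² − r² sin²θ = 0.0606792 m².
Substituting r = 0.0603 m, L = 0.2479 m, θ = 152.5°: d²x/dθ² = +0.044872 m.
a = ω²·d²x/dθ² = (122.2)²·(+0.044872) = +669.84 m/s²;  |a| = 669.84 m/s².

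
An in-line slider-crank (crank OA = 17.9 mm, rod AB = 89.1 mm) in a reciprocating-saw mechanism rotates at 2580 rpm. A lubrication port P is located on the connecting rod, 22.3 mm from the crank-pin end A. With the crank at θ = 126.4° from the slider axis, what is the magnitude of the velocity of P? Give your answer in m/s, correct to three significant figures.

ω = 270.2 rad/s.  Crank-pin speed |V_A| = rω = 4.8362 m/s, perpendicular to OA.
Rod angle: sinφ = −(r/L) sinθ ⇒ φ = -9.306°; ω_rod = −rω cosθ/√(L²−r²sin²θ) = +32.639 rad/s.
V_P = V_A + ω_rod × AP, with AP = 0.0223 m along the rod.
Components: V_Px = −rω sinθ − a·ω_rod·sinφ = -3.7749 m/s;  V_Py = rω cosθ + a·ω_rod·cosφ = -2.1516 m/s.
|V_P| = √(V_Px² + V_Py²) = 4.345 m/s.

4.35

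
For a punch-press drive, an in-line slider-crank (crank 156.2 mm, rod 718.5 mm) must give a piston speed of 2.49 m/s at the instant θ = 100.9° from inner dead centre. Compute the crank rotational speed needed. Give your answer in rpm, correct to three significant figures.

162

For an in-line slider-crank, |v_piston| = rω|sinθ|·[1 + r cosθ/√(L² − r² sin²θ)].
With r = 0.1562 m, L = 0.7185 m, θ = 100.9°: the bracketed kinematic factor |dx/dθ| = 0.14693 m.
ω = v/|dx/dθ| = 2.49/0.14693 = 16.947 rad/s.
N = 60ω/(2π) = 161.83 rpm.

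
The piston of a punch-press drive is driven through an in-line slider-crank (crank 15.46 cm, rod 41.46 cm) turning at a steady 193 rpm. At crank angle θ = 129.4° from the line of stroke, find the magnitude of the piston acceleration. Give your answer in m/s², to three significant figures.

ω = 2π·193/60 = 20.21 rad/s
x(θ) = r cosθ + √(L² − r² sin²θ); with ω constant, a = ω²·d²x/dθ².
d²x/dθ² = −r cosθ − r²(cos2θ)/√u − r⁴ sin²2θ/(4u^{3/2}),  u = L² − r² sin²θ = 0.157621 m².
Substituting r = 0.1546 m, L = 0.4146 m, θ = 129.4°: d²x/dθ² = +0.10763 m.
a = ω²·d²x/dθ² = (20.21)²·(+0.10763) = +43.963 m/s²;  |a| = 43.963 m/s².

44.0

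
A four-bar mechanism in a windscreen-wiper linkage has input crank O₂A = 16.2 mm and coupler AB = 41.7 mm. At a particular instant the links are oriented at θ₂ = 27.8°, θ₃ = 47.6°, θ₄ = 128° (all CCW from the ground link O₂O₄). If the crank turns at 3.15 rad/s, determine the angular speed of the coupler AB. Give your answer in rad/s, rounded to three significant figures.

1.22

ω₂ = 3.15 rad/s
Differentiating the loop-closure r₂e^{iθ₂}+r₃e^{iθ₃}=r₁+r₄e^{iθ₄} gives r₂ω₂e^{iθ₂}+r₃ω₃e^{iθ₃}=r₄ω₄e^{iθ₄}.
Eliminating the other unknown: ω₃ = r₂ω₂ sin(θ₄−θ₂) / [r₃ sin(θ₃−θ₄)].
Numerator sine = +0.98420; denominator sine = -0.98600.
Result = 0.0162·3.15·(+0.98420) / (0.0417·(-0.98600)) = -1.2215 rad/s; magnitude 1.2215 rad/s.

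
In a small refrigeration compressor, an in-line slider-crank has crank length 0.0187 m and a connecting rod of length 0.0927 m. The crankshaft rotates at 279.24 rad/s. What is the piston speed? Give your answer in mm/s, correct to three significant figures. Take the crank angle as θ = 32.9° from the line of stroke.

3320

ω = 279.2 rad/s
For an in-line slider-crank, x = r cosθ + √(L² − r² sin²θ), so v = −rω sinθ·[1 + r cosθ/√(L² − r² sin²θ)].
With r = 0.0187 m, L = 0.0927 m, θ = 32.9°: √(L² − r² sin²θ) = 0.092142 m.
v = −0.0187·279.2·0.54317·[1 + 0.0187·0.83962/0.092142] = -3.3197 m/s.
|v| = 3.3197 m/s = 3319.7 mm/s.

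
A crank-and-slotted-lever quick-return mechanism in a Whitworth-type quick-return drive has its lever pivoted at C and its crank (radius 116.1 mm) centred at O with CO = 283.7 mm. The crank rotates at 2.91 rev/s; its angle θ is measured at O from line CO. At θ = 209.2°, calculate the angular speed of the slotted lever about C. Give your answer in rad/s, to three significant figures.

7.66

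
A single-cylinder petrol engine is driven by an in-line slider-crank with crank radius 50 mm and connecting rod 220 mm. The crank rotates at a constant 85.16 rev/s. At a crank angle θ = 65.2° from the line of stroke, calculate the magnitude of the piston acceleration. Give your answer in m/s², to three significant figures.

3880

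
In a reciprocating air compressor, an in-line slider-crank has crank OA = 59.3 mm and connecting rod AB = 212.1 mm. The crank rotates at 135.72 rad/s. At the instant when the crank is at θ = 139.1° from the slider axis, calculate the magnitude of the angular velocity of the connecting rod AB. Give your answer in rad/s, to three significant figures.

29.2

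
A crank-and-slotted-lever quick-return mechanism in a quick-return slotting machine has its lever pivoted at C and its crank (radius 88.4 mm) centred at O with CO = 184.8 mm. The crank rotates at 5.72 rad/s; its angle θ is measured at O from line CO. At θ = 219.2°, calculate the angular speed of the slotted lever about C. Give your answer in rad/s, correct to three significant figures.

1.66

ω = 5.72 rad/s
Crank pin A relative to C: A = (d + r cosθ, r sinθ); lever angle φ = atan2(r sinθ, d + r cosθ).
Differentiating tanφ: φ̇ = rω(d cosθ + r)/(d² + r² + 2dr cosθ).
d² + r² + 2dr cosθ = |CA|² = 0.0166461 m²;  d cosθ + r = -0.05481 m.
|ω_lever| = |0.0884·5.72·-0.05481| / 0.0166461 = 1.6649 rad/s.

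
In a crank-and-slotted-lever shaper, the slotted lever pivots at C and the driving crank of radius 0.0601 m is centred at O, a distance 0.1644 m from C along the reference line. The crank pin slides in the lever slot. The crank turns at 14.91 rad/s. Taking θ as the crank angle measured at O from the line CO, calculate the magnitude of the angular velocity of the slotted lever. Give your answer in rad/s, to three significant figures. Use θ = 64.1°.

3.01

ω = 14.91 rad/s
Crank pin A relative to C: A = (d + r cosθ, r sinθ); lever angle φ = atan2(r sinθ, d + r cosθ).
Differentiating tanφ: φ̇ = rω(d cosθ + r)/(d² + r² + 2dr cosθ).
d² + r² + 2dr cosθ = |CA|² = 0.039271 m²;  d cosθ + r = +0.13191 m.
|ω_lever| = |0.0601·14.91·+0.13191| / 0.039271 = 3.0099 rad/s.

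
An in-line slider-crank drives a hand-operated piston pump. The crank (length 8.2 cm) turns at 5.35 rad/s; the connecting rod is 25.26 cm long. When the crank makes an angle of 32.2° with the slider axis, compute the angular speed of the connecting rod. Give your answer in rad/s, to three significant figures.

ω = 5.35 rad/s
The rod makes angle φ with the slider axis where L sinφ = r sinθ; differentiating, L cosφ·φ̇ = r ω cosθ.
L cosφ = √(L² − r² sin²θ) = 0.24879 m.
|ω_rod| = r ω |cosθ| / √(L² − r² sin²θ) = 0.082·5.35·0.84619/0.24879 = 1.4921 rad/s.

1.49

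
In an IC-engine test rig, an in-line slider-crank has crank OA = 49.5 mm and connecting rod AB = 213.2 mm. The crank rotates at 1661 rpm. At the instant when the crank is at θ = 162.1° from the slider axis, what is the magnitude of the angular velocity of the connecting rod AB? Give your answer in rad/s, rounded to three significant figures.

38.5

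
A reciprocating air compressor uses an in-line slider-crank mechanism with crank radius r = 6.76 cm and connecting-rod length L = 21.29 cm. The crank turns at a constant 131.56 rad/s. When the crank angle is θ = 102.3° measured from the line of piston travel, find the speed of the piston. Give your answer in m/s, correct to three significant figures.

8.07

ω = 131.6 rad/s
For an in-line slider-crank, x = r cosθ + √(L² − r² sin²θ), so v = −rω sinθ·[1 + r cosθ/√(L² − r² sin²θ)].
With r = 0.0676 m, L = 0.2129 m, θ = 102.3°: √(L² − r² sin²θ) = 0.2024 m.
v = −0.0676·131.6·0.97705·[1 + 0.0676·-0.21303/0.2024] = -8.0711 m/s.
|v| = 8.0711 m/s.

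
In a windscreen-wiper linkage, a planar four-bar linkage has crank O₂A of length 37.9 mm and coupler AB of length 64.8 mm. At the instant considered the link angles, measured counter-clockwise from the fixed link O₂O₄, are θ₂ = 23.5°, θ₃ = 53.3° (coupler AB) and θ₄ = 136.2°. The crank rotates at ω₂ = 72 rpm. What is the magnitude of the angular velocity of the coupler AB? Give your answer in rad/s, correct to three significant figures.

4.10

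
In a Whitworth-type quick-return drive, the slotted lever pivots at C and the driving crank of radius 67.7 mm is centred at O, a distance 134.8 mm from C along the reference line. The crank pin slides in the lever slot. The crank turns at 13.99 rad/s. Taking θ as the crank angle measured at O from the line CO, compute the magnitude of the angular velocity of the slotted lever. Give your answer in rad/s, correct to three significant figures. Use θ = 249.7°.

1.21

ω = 13.99 rad/s
Crank pin A relative to C: A = (d + r cosθ, r sinθ); lever angle φ = atan2(r sinθ, d + r cosθ).
Differentiating tanφ: φ̇ = rω(d cosθ + r)/(d² + r² + 2dr cosθ).
d² + r² + 2dr cosθ = |CA|² = 0.0164221 m²;  d cosθ + r = +0.020933 m.
|ω_lever| = |0.0677·13.99·+0.020933| / 0.0164221 = 1.2073 rad/s.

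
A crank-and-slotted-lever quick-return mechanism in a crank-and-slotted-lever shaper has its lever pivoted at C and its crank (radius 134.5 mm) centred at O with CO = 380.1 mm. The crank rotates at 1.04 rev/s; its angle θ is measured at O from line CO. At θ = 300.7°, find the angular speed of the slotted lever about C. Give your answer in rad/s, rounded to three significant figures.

1.34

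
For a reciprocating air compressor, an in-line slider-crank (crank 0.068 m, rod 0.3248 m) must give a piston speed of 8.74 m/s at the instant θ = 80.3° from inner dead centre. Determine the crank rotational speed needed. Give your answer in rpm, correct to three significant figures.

1200

For an in-line slider-crank, |v_piston| = rω|sinθ|·[1 + r cosθ/√(L² − r² sin²θ)].
With r = 0.068 m, L = 0.3248 m, θ = 80.3°: the bracketed kinematic factor |dx/dθ| = 0.069444 m.
ω = v/|dx/dθ| = 8.74/0.069444 = 125.86 rad/s.
N = 60ω/(2π) = 1201.8 rpm.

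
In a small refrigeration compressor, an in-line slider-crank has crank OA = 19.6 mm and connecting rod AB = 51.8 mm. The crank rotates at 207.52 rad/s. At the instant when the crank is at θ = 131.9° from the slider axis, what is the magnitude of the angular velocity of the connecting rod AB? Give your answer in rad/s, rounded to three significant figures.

ω = 207.5 rad/s
The rod makes angle φ with the slider axis where L sinφ = r sinθ; differentiating, L cosφ·φ̇ = r ω cosθ.
L cosφ = √(L² − r² sin²θ) = 0.049703 m.
|ω_rod| = r ω |cosθ| / √(L² − r² sin²θ) = 0.0196·207.5·0.66783/0.049703 = 54.651 rad/s.

54.7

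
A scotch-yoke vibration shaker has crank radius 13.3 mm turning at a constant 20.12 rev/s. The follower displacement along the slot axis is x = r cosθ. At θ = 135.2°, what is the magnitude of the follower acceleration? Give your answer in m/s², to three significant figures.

ω = 126.4 rad/s (from 20.12 rev/s).
x = r cosθ ⇒ ẍ = −rω² cosθ (ω constant).
|a| = rω²|cosθ| = 0.0133·(126.4)²·|cos 135.2°| = 150.82 m/s².

151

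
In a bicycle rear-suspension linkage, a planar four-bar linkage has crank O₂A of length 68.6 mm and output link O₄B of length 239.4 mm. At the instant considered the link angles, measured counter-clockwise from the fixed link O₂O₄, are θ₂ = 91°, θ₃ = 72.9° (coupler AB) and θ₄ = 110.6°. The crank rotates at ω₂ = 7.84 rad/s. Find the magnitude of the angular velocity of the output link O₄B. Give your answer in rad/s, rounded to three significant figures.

1.14

ω₂ = 7.84 rad/s
Differentiating the loop-closure r₂e^{iθ₂}+r₃e^{iθ₃}=r₁+r₄e^{iθ₄} gives r₂ω₂e^{iθ₂}+r₃ω₃e^{iθ₃}=r₄ω₄e^{iθ₄}.
Eliminating the other unknown: ω₄ = r₂ω₂ sin(θ₂−θ₃) / [r₄ sin(θ₄−θ₃)].
Numerator sine = +0.31068; denominator sine = +0.61153.
Result = 0.0686·7.84·(+0.31068) / (0.2394·(+0.61153)) = +1.1413 rad/s; magnitude 1.1413 rad/s.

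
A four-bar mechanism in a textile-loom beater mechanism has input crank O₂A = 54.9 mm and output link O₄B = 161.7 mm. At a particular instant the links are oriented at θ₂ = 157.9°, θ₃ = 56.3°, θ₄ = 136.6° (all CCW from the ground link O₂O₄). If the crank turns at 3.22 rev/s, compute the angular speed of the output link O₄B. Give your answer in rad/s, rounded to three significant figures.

6.83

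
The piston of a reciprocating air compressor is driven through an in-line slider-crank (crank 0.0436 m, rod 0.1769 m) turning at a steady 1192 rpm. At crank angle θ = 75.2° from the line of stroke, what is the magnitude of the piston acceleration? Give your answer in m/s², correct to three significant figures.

24.3

ω = 2π·1192/60 = 124.8 rad/s
x(θ) = r cosθ + √(L² − r² sin²θ); with ω constant, a = ω²·d²x/dθ².
d²x/dθ² = −r cosθ − r²(cos2θ)/√u − r⁴ sin²2θ/(4u^{3/2}),  u = L² − r² sin²θ = 0.0295167 m².
Substituting r = 0.0436 m, L = 0.1769 m, θ = 75.2°: d²x/dθ² = -0.0015602 m.
a = ω²·d²x/dθ² = (124.8)²·(-0.0015602) = -24.31 m/s²;  |a| = 24.31 m/s².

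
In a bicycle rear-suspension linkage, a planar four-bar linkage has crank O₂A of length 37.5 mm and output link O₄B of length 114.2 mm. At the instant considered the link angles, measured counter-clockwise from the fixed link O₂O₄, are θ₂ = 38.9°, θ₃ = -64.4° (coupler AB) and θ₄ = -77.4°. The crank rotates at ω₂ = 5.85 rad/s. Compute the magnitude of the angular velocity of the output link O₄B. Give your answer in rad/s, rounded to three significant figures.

ω₂ = 5.85 rad/s
Differentiating the loop-closure r₂e^{iθ₂}+r₃e^{iθ₃}=r₁+r₄e^{iθ₄} gives r₂ω₂e^{iθ₂}+r₃ω₃e^{iθ₃}=r₄ω₄e^{iθ₄}.
Eliminating the other unknown: ω₄ = r₂ω₂ sin(θ₂−θ₃) / [r₄ sin(θ₄−θ₃)].
Numerator sine = +0.97318; denominator sine = -0.22495.
Result = 0.0375·5.85·(+0.97318) / (0.1142·(-0.22495)) = -8.3105 rad/s; magnitude 8.3105 rad/s.

8.31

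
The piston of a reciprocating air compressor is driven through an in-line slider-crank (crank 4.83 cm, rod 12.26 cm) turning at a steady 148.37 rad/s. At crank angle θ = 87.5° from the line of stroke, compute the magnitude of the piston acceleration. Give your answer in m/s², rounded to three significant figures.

407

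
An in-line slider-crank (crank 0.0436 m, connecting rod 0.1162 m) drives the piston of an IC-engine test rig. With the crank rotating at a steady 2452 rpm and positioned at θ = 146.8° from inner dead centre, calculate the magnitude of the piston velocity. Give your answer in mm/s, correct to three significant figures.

4160

ω = 2π·2452/60 = 256.8 rad/s
For an in-line slider-crank, x = r cosθ + √(L² − r² sin²θ), so v = −rω sinθ·[1 + r cosθ/√(L² − r² sin²θ)].
With r = 0.0436 m, L = 0.1162 m, θ = 146.8°: √(L² − r² sin²θ) = 0.11372 m.
v = −0.0436·256.8·0.54756·[1 + 0.0436·-0.83676/0.11372] = -4.1635 m/s.
|v| = 4.1635 m/s = 4163.5 mm/s.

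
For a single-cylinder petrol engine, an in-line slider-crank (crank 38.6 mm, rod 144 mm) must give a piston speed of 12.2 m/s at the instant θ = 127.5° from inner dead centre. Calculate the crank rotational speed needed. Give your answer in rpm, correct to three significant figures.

For an in-line slider-crank, |v_piston| = rω|sinθ|·[1 + r cosθ/√(L² − r² sin²θ)].
With r = 0.0386 m, L = 0.144 m, θ = 127.5°: the bracketed kinematic factor |dx/dθ| = 0.025509 m.
ω = v/|dx/dθ| = 12.2/0.025509 = 478.26 rad/s.
N = 60ω/(2π) = 4567 rpm.

4570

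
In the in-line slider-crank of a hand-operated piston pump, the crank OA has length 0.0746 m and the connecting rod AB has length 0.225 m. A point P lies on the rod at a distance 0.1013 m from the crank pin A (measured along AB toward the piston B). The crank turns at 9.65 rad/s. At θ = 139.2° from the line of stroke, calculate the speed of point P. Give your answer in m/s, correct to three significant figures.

0.513

ω = 9.65 rad/s.  Crank-pin speed |V_A| = rω = 0.71989 m/s, perpendicular to OA.
Rod angle: sinφ = −(r/L) sinθ ⇒ φ = -12.512°; ω_rod = −rω cosθ/√(L²−r²sin²θ) = +2.4809 rad/s.
V_P = V_A + ω_rod × AP, with AP = 0.1013 m along the rod.
Components: V_Px = −rω sinθ − a·ω_rod·sinφ = -0.41594 m/s;  V_Py = rω cosθ + a·ω_rod·cosφ = -0.2996 m/s.
|V_P| = √(V_Px² + V_Py²) = 0.51261 m/s.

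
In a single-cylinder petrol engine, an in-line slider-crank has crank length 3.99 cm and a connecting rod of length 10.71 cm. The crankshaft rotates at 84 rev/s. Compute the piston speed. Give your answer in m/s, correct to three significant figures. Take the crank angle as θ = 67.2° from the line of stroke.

ω = 2π·84 = 527.8 rad/s
For an in-line slider-crank, x = r cosθ + √(L² − r² sin²θ), so v = −rω sinθ·[1 + r cosθ/√(L² − r² sin²θ)].
With r = 0.0399 m, L = 0.1071 m, θ = 67.2°: √(L² − r² sin²θ) = 0.10059 m.
v = −0.0399·527.8·0.92186·[1 + 0.0399·0.38752/0.10059] = -22.397 m/s.
|v| = 22.397 m/s.

22.4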